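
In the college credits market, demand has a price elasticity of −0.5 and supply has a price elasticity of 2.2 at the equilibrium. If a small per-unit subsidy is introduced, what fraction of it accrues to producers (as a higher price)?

Producer share = 5/27

For a small subsidy around the equilibrium, the benefit split depends on the relative slopes, which at a point are proportional to the elasticities.
Buyer share = εs/(εs + |εd|) = 2.2/(2.2 + 0.5) = 22/27; seller share = |εd|/(εs + |εd|) = 5/27.
So producers capture 5/27 of the subsidy.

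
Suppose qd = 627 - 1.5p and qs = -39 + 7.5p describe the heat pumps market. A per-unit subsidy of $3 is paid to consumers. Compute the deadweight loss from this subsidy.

Pre-subsidy: 627 - 1.5p = -39 + 7.5p gives p* = 74, q* = 516.
With the rebate, buyers effectively pay pb = ps − 3, where ps is the price sellers receive.
Demand in terms of ps becomes qd = 627 − 1.5(ps − 3) = 631.5 - 1.5ps. Setting this equal to supply: 631.5 - 1.5ps = -39 + 7.5ps, so ps = 74.5.
Buyers pay pb = 74.5 − 3 = 71.5; q' = -39 + 7.5·74.5 = 519.75.
The subsidy expands output by 519.75 − 516 = 3.75 past the efficient level; on those units the gap between marginal cost and willingness to pay runs from 0 up to 3.
DWL = ½ × 3 × 3.75 = 5.625.

Deadweight loss = $5.625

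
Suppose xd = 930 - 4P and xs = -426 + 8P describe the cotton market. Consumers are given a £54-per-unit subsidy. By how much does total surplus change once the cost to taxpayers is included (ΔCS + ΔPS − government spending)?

Pre-subsidy: 930 - 4P = -426 + 8P gives P* = 113, x* = 478.
With the rebate, buyers effectively pay Pb = Ps − 54, where Ps is the price sellers receive.
Demand in terms of Ps becomes xd = 930 − 4(Ps − 54) = 1146 - 4Ps. Setting this equal to supply: 1146 - 4Ps = -426 + 8Ps, so Ps = 131.
Buyers pay Pb = 131 − 54 = 77; x' = -426 + 8·131 = 622.
ΔCS = ½(478 + 622)(113 − 77) = 19800; ΔPS = ½(478 + 622)(131 − 113) = 9900.
Government spending = 54 × 622 = 33588.
Net change = 19800 + 9900 − 33588 = -3888. The loss equals the DWL triangle ½·54·144.

Net change in total surplus = -£3888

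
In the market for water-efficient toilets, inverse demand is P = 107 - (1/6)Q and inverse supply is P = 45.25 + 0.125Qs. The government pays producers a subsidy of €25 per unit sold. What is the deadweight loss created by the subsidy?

Pre-subsidy: 107 - (1/6)Q = 45.25 + 0.125Q gives Q* = 1482/7 and P* = 502/7.
With the subsidy, sellers receive Ps = Pb + 25 for each unit, where Pb is the price buyers pay.
On the curves, Pb = 107 - (1/6)Q and Ps = 45.25 + 0.125Q; the wedge Ps − Pb = 25 gives 45.25 + 0.125Q − (107 - (1/6)Q) = 25, so Q' = 2082/7.
Then Pb = 107 − (1/6)·(2082/7) = 402/7 and Ps = 45.25 + 0.125·(2082/7) = 577/7.
The subsidy expands output by 2082/7 − 1482/7 = 600/7 past the efficient level; on those units the gap between marginal cost and willingness to pay runs from 0 up to 25.
DWL = ½ × 25 × 600/7 = 7500/7.

Deadweight loss = 7500/7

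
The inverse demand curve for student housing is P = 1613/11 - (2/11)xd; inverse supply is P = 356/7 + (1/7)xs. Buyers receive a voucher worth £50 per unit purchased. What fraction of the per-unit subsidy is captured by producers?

Pre-subsidy: 1613/11 - (2/11)x = 356/7 + (1/7)x gives x* = 295 and P* = 93.
With the rebate, buyers effectively pay Pb = Ps − 50, where Ps is the price sellers receive.
On the curves, Pb = 1613/11 - (2/11)x and Ps = 356/7 + (1/7)x; the wedge Ps − Pb = 50 gives 356/7 + (1/7)x − (1613/11 - (2/11)x) = 50, so x' = 449.
Then Pb = 1613/11 − (2/11)·449 = 65 and Ps = 356/7 + (1/7)·449 = 115.
Buyers' price falls by P* − Pb = 93 − 65 = 28; sellers' price rises by Ps − P* = 115 − 93 = 22.
So producers capture 22/50 = 0.44 of each unit of subsidy.

Producer share = 0.44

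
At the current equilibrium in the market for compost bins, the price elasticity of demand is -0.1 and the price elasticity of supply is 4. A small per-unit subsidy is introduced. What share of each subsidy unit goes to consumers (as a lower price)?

Consumer share = 40/41

For a small subsidy around the equilibrium, the benefit split depends on the relative slopes, which at a point are proportional to the elasticities.
Buyer share = εs/(εs + |εd|) = 4/(4 + 0.1) = 40/41; seller share = |εd|/(εs + |εd|) = 1/41.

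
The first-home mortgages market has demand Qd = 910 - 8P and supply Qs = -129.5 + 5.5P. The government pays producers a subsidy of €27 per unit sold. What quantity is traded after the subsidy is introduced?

Q' = 382

Pre-subsidy: 910 - 8P = -129.5 + 5.5P gives P* = 77, Q* = 294.
With the subsidy, sellers receive Ps = Pb + 27 for each unit, where Pb is the price buyers pay.
Supply in terms of Pb becomes Qs = -129.5 + 5.5(Pb + 27) = 19 + 5.5Pb. Setting this equal to demand: 910 - 8Pb = 19 + 5.5Pb, so Pb = 66.
Sellers receive Ps = 66 + 27 = 93; Q' = 910 − 8·66 = 382.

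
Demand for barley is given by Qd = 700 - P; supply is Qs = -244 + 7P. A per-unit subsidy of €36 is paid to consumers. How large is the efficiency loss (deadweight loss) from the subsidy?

Deadweight loss = €567

Pre-subsidy: 700 - P = -244 + 7P gives P* = 118, Q* = 582.
With the rebate, buyers effectively pay Pb = Ps − 36, where Ps is the price sellers receive.
Demand in terms of Ps becomes Qd = 700 − 1(Ps − 36) = 736 - Ps. Setting this equal to supply: 736 - Ps = -244 + 7Ps, so Ps = 122.5.
Buyers pay Pb = 122.5 − 36 = 86.5; Q' = -244 + 7·122.5 = 613.5.
The subsidy expands output by 613.5 − 582 = 31.5 past the efficient level; on those units the gap between marginal cost and willingness to pay runs from 0 up to 36.
DWL = ½ × 36 × 31.5 = 567.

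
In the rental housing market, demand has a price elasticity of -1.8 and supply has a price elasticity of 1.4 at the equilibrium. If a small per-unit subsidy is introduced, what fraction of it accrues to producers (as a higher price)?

For a small subsidy around the equilibrium, the benefit split depends on the relative slopes, which at a point are proportional to the elasticities.
Buyer share = εs/(εs + |εd|) = 1.4/(1.4 + 1.8) = 0.4375; seller share = |εd|/(εs + |εd|) = 0.5625.
So producers capture 0.5625 of the subsidy.

Producer share = 0.5625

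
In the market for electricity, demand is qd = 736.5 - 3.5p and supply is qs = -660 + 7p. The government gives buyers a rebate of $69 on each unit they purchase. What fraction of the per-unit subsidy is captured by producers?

Producer share = 1/3

Pre-subsidy: 736.5 - 3.5p = -660 + 7p gives p* = 133, q* = 271.
With the rebate, buyers effectively pay pb = ps − 69, where ps is the price sellers receive.
Demand in terms of ps becomes qd = 736.5 − 3.5(ps − 69) = 978 - 3.5ps. Setting this equal to supply: 978 - 3.5ps = -660 + 7ps, so ps = 156.
Buyers pay pb = 156 − 69 = 87; q' = -660 + 7·156 = 432.
Buyers' price falls by p* − pb = 133 − 87 = 46; sellers' price rises by ps − p* = 156 − 133 = 23.
So producers capture 23/69 = 1/3 of each unit of subsidy.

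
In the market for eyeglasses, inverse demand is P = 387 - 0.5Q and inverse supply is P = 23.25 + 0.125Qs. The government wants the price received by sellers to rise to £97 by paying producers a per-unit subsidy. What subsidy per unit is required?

At a seller price of 97, quantity supplied is -186 + 8·97 = 590.
Buyers absorb 590 only when they pay Pb = 387 − 0.5·590 = 92.
s = Ps − Pb = 97 − 92 = 5.

Required subsidy s = £5 per unit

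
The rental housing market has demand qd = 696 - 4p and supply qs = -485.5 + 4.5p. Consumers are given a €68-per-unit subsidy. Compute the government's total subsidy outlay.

Pre-subsidy: 696 - 4p = -485.5 + 4.5p gives p* = 139, q* = 140.
With the rebate, buyers effectively pay pb = ps − 68, where ps is the price sellers receive.
Demand in terms of ps becomes qd = 696 − 4(ps − 68) = 968 - 4ps. Setting this equal to supply: 968 - 4ps = -485.5 + 4.5ps, so ps = 171.
Buyers pay pb = 171 − 68 = 103; q' = -485.5 + 4.5·171 = 284.
Government outlay = subsidy × quantity = 68 × 284 = 19312.

Government cost = €19312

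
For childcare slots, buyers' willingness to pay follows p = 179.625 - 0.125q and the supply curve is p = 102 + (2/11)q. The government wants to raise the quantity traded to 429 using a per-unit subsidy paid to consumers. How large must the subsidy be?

Required subsidy s = 54 per unit

At q = 429, from the demand curve buyers pay pb = 179.625 − 0.125·429 = 126; from the supply curve sellers need ps = 102 + (2/11)·429 = 180.
The subsidy must fill the gap: s = ps − pb = 180 − 126 = 54.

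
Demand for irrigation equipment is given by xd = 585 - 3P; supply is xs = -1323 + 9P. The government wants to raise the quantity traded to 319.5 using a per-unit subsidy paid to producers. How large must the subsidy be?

At x = 319.5, invert demand for the buyer price: Pb = (585 − 319.5)/3 = 88.5; invert supply for the seller price: Ps = (319.5 − (-1323))/9 = 182.5.
The subsidy must fill the gap: s = Ps − Pb = 182.5 − 88.5 = 94.

Required subsidy s = 94 per unit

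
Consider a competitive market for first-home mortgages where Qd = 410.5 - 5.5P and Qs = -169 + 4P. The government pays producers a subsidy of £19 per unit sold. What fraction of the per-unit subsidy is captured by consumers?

Pre-subsidy: 410.5 - 5.5P = -169 + 4P gives P* = 61, Q* = 75.
With the subsidy, sellers receive Ps = Pb + 19 for each unit, where Pb is the price buyers pay.
Supply in terms of Pb becomes Qs = -169 + 4(Pb + 19) = -93 + 4Pb. Setting this equal to demand: 410.5 - 5.5Pb = -93 + 4Pb, so Pb = 53.
Sellers receive Ps = 53 + 19 = 72; Q' = 410.5 − 5.5·53 = 119.
Buyers' price falls by P* − Pb = 61 − 53 = 8; sellers' price rises by Ps − P* = 72 − 61 = 11.
So consumers capture 8/19 = 8/19 of each unit of subsidy.

Consumer share = 8/19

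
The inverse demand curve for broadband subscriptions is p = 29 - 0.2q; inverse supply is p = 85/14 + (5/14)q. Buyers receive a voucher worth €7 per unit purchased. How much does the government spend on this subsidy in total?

Government cost = 14665/39

Pre-subsidy: 29 - 0.2q = 85/14 + (5/14)q gives q* = 535/13 and p* = 270/13.
With the rebate, buyers effectively pay pb = ps − 7, where ps is the price sellers receive.
On the curves, pb = 29 - 0.2q and ps = 85/14 + (5/14)q; the wedge ps − pb = 7 gives 85/14 + (5/14)q − (29 - 0.2q) = 7, so q' = 2095/39.
Then pb = 29 − 0.2·(2095/39) = 712/39 and ps = 85/14 + (5/14)·(2095/39) = 985/39.
Government outlay = subsidy × quantity = 7 × 2095/39 = 14665/39.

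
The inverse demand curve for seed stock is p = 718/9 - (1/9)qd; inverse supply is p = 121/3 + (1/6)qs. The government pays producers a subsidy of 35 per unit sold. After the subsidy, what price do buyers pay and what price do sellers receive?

Buyers pay 50; sellers receive 85

Pre-subsidy: 718/9 - (1/9)q = 121/3 + (1/6)q gives q* = 142 and p* = 64.
With the subsidy, sellers receive ps = pb + 35 for each unit, where pb is the price buyers pay.
On the curves, pb = 718/9 - (1/9)q and ps = 121/3 + (1/6)q; the wedge ps − pb = 35 gives 121/3 + (1/6)q − (718/9 - (1/9)q) = 35, so q' = 268.
Then pb = 718/9 − (1/9)·268 = 50 and ps = 121/3 + (1/6)·268 = 85.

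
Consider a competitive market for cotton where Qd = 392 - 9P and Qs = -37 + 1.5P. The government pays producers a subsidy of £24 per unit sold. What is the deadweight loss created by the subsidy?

Deadweight loss = 2592/7

Pre-subsidy: 392 - 9P = -37 + 1.5P gives P* = 286/7, Q* = 170/7.
With the subsidy, sellers receive Ps = Pb + 24 for each unit, where Pb is the price buyers pay.
Supply in terms of Pb becomes Qs = -37 + 1.5(Pb + 24) = -1 + 1.5Pb. Setting this equal to demand: 392 - 9Pb = -1 + 1.5Pb, so Pb = 262/7.
Sellers receive Ps = 262/7 + 24 = 430/7; Q' = 392 − 9·(262/7) = 386/7.
The subsidy expands output by 386/7 − 170/7 = 216/7 past the efficient level; on those units the gap between marginal cost and willingness to pay runs from 0 up to 24.
DWL = ½ × 24 × 216/7 = 2592/7.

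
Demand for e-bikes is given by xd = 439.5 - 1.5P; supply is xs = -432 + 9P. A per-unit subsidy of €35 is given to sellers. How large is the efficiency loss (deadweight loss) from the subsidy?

Pre-subsidy: 439.5 - 1.5P = -432 + 9P gives P* = 83, x* = 315.
With the subsidy, sellers receive Ps = Pb + 35 for each unit, where Pb is the price buyers pay.
Supply in terms of Pb becomes xs = -432 + 9(Pb + 35) = -117 + 9Pb. Setting this equal to demand: 439.5 - 1.5Pb = -117 + 9Pb, so Pb = 53.
Sellers receive Ps = 53 + 35 = 88; x' = 439.5 − 1.5·53 = 360.
The subsidy expands output by 360 − 315 = 45 past the efficient level; on those units the gap between marginal cost and willingness to pay runs from 0 up to 35.
DWL = ½ × 35 × 45 = 787.5.

Deadweight loss = €787.5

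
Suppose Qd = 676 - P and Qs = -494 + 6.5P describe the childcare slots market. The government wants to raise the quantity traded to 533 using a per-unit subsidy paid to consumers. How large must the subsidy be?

Required subsidy s = 15 per unit

At Q = 533, invert demand for the buyer price: Pb = (676 − 533)/1 = 143; invert supply for the seller price: Ps = (533 − (-494))/6.5 = 158.
The subsidy must fill the gap: s = Ps − Pb = 158 − 143 = 15.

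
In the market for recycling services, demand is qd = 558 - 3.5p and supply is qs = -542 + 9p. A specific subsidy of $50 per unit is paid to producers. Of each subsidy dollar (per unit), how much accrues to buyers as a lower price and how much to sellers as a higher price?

Buyers gain $36 per unit; sellers gain $14 per unit

Pre-subsidy: 558 - 3.5p = -542 + 9p gives p* = 88, q* = 250.
With the subsidy, sellers receive ps = pb + 50 for each unit, where pb is the price buyers pay.
Supply in terms of pb becomes qs = -542 + 9(pb + 50) = -92 + 9pb. Setting this equal to demand: 558 - 3.5pb = -92 + 9pb, so pb = 52.
Sellers receive ps = 52 + 50 = 102; q' = 558 − 3.5·52 = 376.
Buyers' price falls by p* − pb = 88 − 52 = 36; sellers' price rises by ps − p* = 102 − 88 = 14.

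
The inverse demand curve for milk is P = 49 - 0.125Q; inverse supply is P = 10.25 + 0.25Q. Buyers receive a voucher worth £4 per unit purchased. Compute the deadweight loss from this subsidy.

Pre-subsidy: 49 - 0.125Q = 10.25 + 0.25Q gives Q* = 310/3 and P* = 433/12.
With the rebate, buyers effectively pay Pb = Ps − 4, where Ps is the price sellers receive.
On the curves, Pb = 49 - 0.125Q and Ps = 10.25 + 0.25Q; the wedge Ps − Pb = 4 gives 10.25 + 0.25Q − (49 - 0.125Q) = 4, so Q' = 114.
Then Pb = 49 − 0.125·114 = 34.75 and Ps = 10.25 + 0.25·114 = 38.75.
The subsidy expands output by 114 − 310/3 = 32/3 past the efficient level; on those units the gap between marginal cost and willingness to pay runs from 0 up to 4.
DWL = ½ × 4 × 32/3 = 64/3.

Deadweight loss = 64/3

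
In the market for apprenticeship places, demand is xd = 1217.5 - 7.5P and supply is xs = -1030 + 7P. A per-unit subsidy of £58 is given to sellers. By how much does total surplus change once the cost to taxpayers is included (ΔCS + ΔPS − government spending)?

Pre-subsidy: 1217.5 - 7.5P = -1030 + 7P gives P* = 155, x* = 55.
With the subsidy, sellers receive Ps = Pb + 58 for each unit, where Pb is the price buyers pay.
Supply in terms of Pb becomes xs = -1030 + 7(Pb + 58) = -624 + 7Pb. Setting this equal to demand: 1217.5 - 7.5Pb = -624 + 7Pb, so Pb = 127.
Sellers receive Ps = 127 + 58 = 185; x' = 1217.5 − 7.5·127 = 265.
ΔCS = ½(55 + 265)(155 − 127) = 4480; ΔPS = ½(55 + 265)(185 − 155) = 4800.
Government spending = 58 × 265 = 15370.
Net change = 4480 + 4800 − 15370 = -6090. The loss equals the DWL triangle ½·58·210.

Net change in total surplus = -£6090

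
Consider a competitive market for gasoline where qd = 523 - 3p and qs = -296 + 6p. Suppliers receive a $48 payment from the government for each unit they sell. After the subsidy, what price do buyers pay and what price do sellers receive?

Buyers pay $59; sellers receive $107

Pre-subsidy: 523 - 3p = -296 + 6p gives p* = 91, q* = 250.
With the subsidy, sellers receive ps = pb + 48 for each unit, where pb is the price buyers pay.
Supply in terms of pb becomes qs = -296 + 6(pb + 48) = -8 + 6pb. Setting this equal to demand: 523 - 3pb = -8 + 6pb, so pb = 59.
Sellers receive ps = 59 + 48 = 107; q' = 523 − 3·59 = 346.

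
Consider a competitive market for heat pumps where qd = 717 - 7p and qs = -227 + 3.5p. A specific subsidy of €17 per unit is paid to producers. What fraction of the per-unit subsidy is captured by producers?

Producer share = 2/3

Pre-subsidy: 717 - 7p = -227 + 3.5p gives p* = 1888/21, q* = 263/3.
With the subsidy, sellers receive ps = pb + 17 for each unit, where pb is the price buyers pay.
Supply in terms of pb becomes qs = -227 + 3.5(pb + 17) = -167.5 + 3.5pb. Setting this equal to demand: 717 - 7pb = -167.5 + 3.5pb, so pb = 1769/21.
Sellers receive ps = 1769/21 + 17 = 2126/21; q' = 717 − 7·(1769/21) = 382/3.
Buyers' price falls by p* − pb = 1888/21 − 1769/21 = 17/3; sellers' price rises by ps − p* = 2126/21 − 1888/21 = 34/3.
So producers capture (34/3)/17 = 2/3 of each unit of subsidy.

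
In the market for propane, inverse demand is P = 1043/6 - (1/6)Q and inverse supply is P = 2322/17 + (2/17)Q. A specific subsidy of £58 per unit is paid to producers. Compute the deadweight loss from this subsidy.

Pre-subsidy: 1043/6 - (1/6)Q = 2322/17 + (2/17)Q gives Q* = 131 and P* = 152.
With the subsidy, sellers receive Ps = Pb + 58 for each unit, where Pb is the price buyers pay.
On the curves, Pb = 1043/6 - (1/6)Q and Ps = 2322/17 + (2/17)Q; the wedge Ps − Pb = 58 gives 2322/17 + (2/17)Q − (1043/6 - (1/6)Q) = 58, so Q' = 335.
Then Pb = 1043/6 − (1/6)·335 = 118 and Ps = 2322/17 + (2/17)·335 = 176.
The subsidy expands output by 335 − 131 = 204 past the efficient level; on those units the gap between marginal cost and willingness to pay runs from 0 up to 58.
DWL = ½ × 58 × 204 = 5916.

Deadweight loss = £5916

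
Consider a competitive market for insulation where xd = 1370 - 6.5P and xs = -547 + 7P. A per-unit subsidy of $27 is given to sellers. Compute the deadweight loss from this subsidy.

Deadweight loss = $1228.5

Pre-subsidy: 1370 - 6.5P = -547 + 7P gives P* = 142, x* = 447.
With the subsidy, sellers receive Ps = Pb + 27 for each unit, where Pb is the price buyers pay.
Supply in terms of Pb becomes xs = -547 + 7(Pb + 27) = -358 + 7Pb. Setting this equal to demand: 1370 - 6.5Pb = -358 + 7Pb, so Pb = 128.
Sellers receive Ps = 128 + 27 = 155; x' = 1370 − 6.5·128 = 538.
The subsidy expands output by 538 − 447 = 91 past the efficient level; on those units the gap between marginal cost and willingness to pay runs from 0 up to 27.
DWL = ½ × 27 × 91 = 1228.5.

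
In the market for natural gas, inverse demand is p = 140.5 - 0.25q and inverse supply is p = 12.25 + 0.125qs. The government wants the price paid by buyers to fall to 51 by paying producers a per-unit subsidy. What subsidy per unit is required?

Required subsidy s = 6 per unit

At a buyer price of 51, quantity demanded is 562 − 4·51 = 358.
Sellers supply 358 only when they receive ps = 12.25 + 0.125·358 = 57.
s = ps − pb = 57 − 51 = 6.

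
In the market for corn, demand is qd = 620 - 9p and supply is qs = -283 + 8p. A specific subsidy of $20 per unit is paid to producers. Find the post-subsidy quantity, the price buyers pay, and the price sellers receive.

Pre-subsidy: 620 - 9p = -283 + 8p gives p* = 903/17, q* = 2413/17.
With the subsidy, sellers receive ps = pb + 20 for each unit, where pb is the price buyers pay.
Supply in terms of pb becomes qs = -283 + 8(pb + 20) = -123 + 8pb. Setting this equal to demand: 620 - 9pb = -123 + 8pb, so pb = 743/17.
Sellers receive ps = 743/17 + 20 = 1083/17; q' = 620 − 9·(743/17) = 3853/17.

q' = 3853/17; buyers pay 743/17; sellers receive 1083/17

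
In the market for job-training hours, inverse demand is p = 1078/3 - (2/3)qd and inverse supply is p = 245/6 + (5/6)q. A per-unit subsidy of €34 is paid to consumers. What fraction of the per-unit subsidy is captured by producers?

Pre-subsidy: 1078/3 - (2/3)q = 245/6 + (5/6)q gives q* = 637/3 and p* = 1960/9.
With the rebate, buyers effectively pay pb = ps − 34, where ps is the price sellers receive.
On the curves, pb = 1078/3 - (2/3)q and ps = 245/6 + (5/6)q; the wedge ps − pb = 34 gives 245/6 + (5/6)q − (1078/3 - (2/3)q) = 34, so q' = 235.
Then pb = 1078/3 − (2/3)·235 = 608/3 and ps = 245/6 + (5/6)·235 = 710/3.
Buyers' price falls by p* − pb = 1960/9 − 608/3 = 136/9; sellers' price rises by ps − p* = 710/3 − 1960/9 = 170/9.
So producers capture (170/9)/34 = 5/9 of each unit of subsidy.

Producer share = 5/9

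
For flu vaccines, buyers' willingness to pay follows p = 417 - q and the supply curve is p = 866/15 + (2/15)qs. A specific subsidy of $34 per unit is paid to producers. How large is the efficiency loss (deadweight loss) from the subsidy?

Deadweight loss = $510

Pre-subsidy: 417 - q = 866/15 + (2/15)q gives q* = 317 and p* = 100.
With the subsidy, sellers receive ps = pb + 34 for each unit, where pb is the price buyers pay.
On the curves, pb = 417 - q and ps = 866/15 + (2/15)q; the wedge ps − pb = 34 gives 866/15 + (2/15)q − (417 - q) = 34, so q' = 347.
Then pb = 417 − 1·347 = 70 and ps = 866/15 + (2/15)·347 = 104.
The subsidy expands output by 347 − 317 = 30 past the efficient level; on those units the gap between marginal cost and willingness to pay runs from 0 up to 34.
DWL = ½ × 34 × 30 = 510.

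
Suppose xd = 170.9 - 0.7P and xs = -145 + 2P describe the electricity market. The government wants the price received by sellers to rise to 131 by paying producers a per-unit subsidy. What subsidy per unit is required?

Required subsidy s = 54 per unit

At a seller price of 131, quantity supplied is -145 + 2·131 = 117.
Buyers absorb 117 only when they pay Pb with 170.9 − 0.7·Pb = 117, i.e. Pb = 77.
s = Ps − Pb = 131 − 77 = 54.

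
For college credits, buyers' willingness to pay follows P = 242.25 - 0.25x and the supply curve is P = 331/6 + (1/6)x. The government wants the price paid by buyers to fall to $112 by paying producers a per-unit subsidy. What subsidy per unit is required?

Required subsidy s = $30 per unit

At a buyer price of 112, quantity demanded is 969 − 4·112 = 521.
Sellers supply 521 only when they receive Ps = 331/6 + (1/6)·521 = 142.
s = Ps − Pb = 142 − 112 = 30.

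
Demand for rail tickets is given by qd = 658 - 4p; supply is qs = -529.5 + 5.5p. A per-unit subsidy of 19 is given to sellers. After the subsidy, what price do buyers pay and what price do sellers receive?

Buyers pay 114; sellers receive 133

Pre-subsidy: 658 - 4p = -529.5 + 5.5p gives p* = 125, q* = 158.
With the subsidy, sellers receive ps = pb + 19 for each unit, where pb is the price buyers pay.
Supply in terms of pb becomes qs = -529.5 + 5.5(pb + 19) = -425 + 5.5pb. Setting this equal to demand: 658 - 4pb = -425 + 5.5pb, so pb = 114.
Sellers receive ps = 114 + 19 = 133; q' = 658 − 4·114 = 202.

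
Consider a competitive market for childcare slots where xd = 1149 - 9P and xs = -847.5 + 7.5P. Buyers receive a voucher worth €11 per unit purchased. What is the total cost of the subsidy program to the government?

Pre-subsidy: 1149 - 9P = -847.5 + 7.5P gives P* = 121, x* = 60.
With the rebate, buyers effectively pay Pb = Ps − 11, where Ps is the price sellers receive.
Demand in terms of Ps becomes xd = 1149 − 9(Ps − 11) = 1248 - 9Ps. Setting this equal to supply: 1248 - 9Ps = -847.5 + 7.5Ps, so Ps = 127.
Buyers pay Pb = 127 − 11 = 116; x' = -847.5 + 7.5·127 = 105.
Government outlay = subsidy × quantity = 11 × 105 = 1155.

Government cost = €1155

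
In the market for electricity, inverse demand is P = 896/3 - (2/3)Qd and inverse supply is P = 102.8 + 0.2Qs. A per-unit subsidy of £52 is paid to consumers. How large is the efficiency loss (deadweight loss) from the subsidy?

Pre-subsidy: 896/3 - (2/3)Q = 102.8 + 0.2Q gives Q* = 226 and P* = 148.
With the rebate, buyers effectively pay Pb = Ps − 52, where Ps is the price sellers receive.
On the curves, Pb = 896/3 - (2/3)Q and Ps = 102.8 + 0.2Q; the wedge Ps − Pb = 52 gives 102.8 + 0.2Q − (896/3 - (2/3)Q) = 52, so Q' = 286.
Then Pb = 896/3 − (2/3)·286 = 108 and Ps = 102.8 + 0.2·286 = 160.
The subsidy expands output by 286 − 226 = 60 past the efficient level; on those units the gap between marginal cost and willingness to pay runs from 0 up to 52.
DWL = ½ × 52 × 60 = 1560.

Deadweight loss = £1560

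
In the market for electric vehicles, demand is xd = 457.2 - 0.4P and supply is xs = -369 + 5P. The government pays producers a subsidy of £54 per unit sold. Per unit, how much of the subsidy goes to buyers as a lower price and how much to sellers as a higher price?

Buyers gain £50 per unit; sellers gain £4 per unit

Pre-subsidy: 457.2 - 0.4P = -369 + 5P gives P* = 153, x* = 396.
With the subsidy, sellers receive Ps = Pb + 54 for each unit, where Pb is the price buyers pay.
Supply in terms of Pb becomes xs = -369 + 5(Pb + 54) = -99 + 5Pb. Setting this equal to demand: 457.2 - 0.4Pb = -99 + 5Pb, so Pb = 103.
Sellers receive Ps = 103 + 54 = 157; x' = 457.2 − 0.4·103 = 416.
Buyers' price falls by P* − Pb = 153 − 103 = 50; sellers' price rises by Ps − P* = 157 − 153 = 4.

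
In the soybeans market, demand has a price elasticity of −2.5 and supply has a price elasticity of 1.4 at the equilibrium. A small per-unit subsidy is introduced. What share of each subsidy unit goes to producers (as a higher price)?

Producer share = 25/39

For a small subsidy around the equilibrium, the benefit split depends on the relative slopes, which at a point are proportional to the elasticities.
Buyer share = εs/(εs + |εd|) = 1.4/(1.4 + 2.5) = 14/39; seller share = |εd|/(εs + |εd|) = 25/39.
So producers capture 25/39 of the subsidy.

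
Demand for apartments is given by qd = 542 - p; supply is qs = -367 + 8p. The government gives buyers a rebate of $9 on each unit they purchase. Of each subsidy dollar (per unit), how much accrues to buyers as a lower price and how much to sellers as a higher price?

Buyers gain $8 per unit; sellers gain $1 per unit

Pre-subsidy: 542 - p = -367 + 8p gives p* = 101, q* = 441.
With the rebate, buyers effectively pay pb = ps − 9, where ps is the price sellers receive.
Demand in terms of ps becomes qd = 542 − 1(ps − 9) = 551 - ps. Setting this equal to supply: 551 - ps = -367 + 8ps, so ps = 102.
Buyers pay pb = 102 − 9 = 93; q' = -367 + 8·102 = 449.
Buyers' price falls by p* − pb = 101 − 93 = 8; sellers' price rises by ps − p* = 102 − 101 = 1.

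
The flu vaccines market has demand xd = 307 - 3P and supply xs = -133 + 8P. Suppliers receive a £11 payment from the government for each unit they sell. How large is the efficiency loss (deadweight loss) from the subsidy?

Pre-subsidy: 307 - 3P = -133 + 8P gives P* = 40, x* = 187.
With the subsidy, sellers receive Ps = Pb + 11 for each unit, where Pb is the price buyers pay.
Supply in terms of Pb becomes xs = -133 + 8(Pb + 11) = -45 + 8Pb. Setting this equal to demand: 307 - 3Pb = -45 + 8Pb, so Pb = 32.
Sellers receive Ps = 32 + 11 = 43; x' = 307 − 3·32 = 211.
The subsidy expands output by 211 − 187 = 24 past the efficient level; on those units the gap between marginal cost and willingness to pay runs from 0 up to 11.
DWL = ½ × 11 × 24 = 132.

Deadweight loss = £132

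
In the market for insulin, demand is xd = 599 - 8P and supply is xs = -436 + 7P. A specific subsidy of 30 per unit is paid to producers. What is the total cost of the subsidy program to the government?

Pre-subsidy: 599 - 8P = -436 + 7P gives P* = 69, x* = 47.
With the subsidy, sellers receive Ps = Pb + 30 for each unit, where Pb is the price buyers pay.
Supply in terms of Pb becomes xs = -436 + 7(Pb + 30) = -226 + 7Pb. Setting this equal to demand: 599 - 8Pb = -226 + 7Pb, so Pb = 55.
Sellers receive Ps = 55 + 30 = 85; x' = 599 − 8·55 = 159.
Government outlay = subsidy × quantity = 30 × 159 = 4770.

Government cost = 4770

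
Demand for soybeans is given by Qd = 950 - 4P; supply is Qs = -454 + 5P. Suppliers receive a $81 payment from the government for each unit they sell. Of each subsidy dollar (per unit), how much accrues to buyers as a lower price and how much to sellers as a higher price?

Pre-subsidy: 950 - 4P = -454 + 5P gives P* = 156, Q* = 326.
With the subsidy, sellers receive Ps = Pb + 81 for each unit, where Pb is the price buyers pay.
Supply in terms of Pb becomes Qs = -454 + 5(Pb + 81) = -49 + 5Pb. Setting this equal to demand: 950 - 4Pb = -49 + 5Pb, so Pb = 111.
Sellers receive Ps = 111 + 81 = 192; Q' = 950 − 4·111 = 506.
Buyers' price falls by P* − Pb = 156 − 111 = 45; sellers' price rises by Ps − P* = 192 − 156 = 36.

Buyers gain $45 per unit; sellers gain $36 per unit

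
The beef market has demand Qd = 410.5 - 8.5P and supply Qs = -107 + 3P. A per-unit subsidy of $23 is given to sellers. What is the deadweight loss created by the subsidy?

Pre-subsidy: 410.5 - 8.5P = -107 + 3P gives P* = 45, Q* = 28.
With the subsidy, sellers receive Ps = Pb + 23 for each unit, where Pb is the price buyers pay.
Supply in terms of Pb becomes Qs = -107 + 3(Pb + 23) = -38 + 3Pb. Setting this equal to demand: 410.5 - 8.5Pb = -38 + 3Pb, so Pb = 39.
Sellers receive Ps = 39 + 23 = 62; Q' = 410.5 − 8.5·39 = 79.
The subsidy expands output by 79 − 28 = 51 past the efficient level; on those units the gap between marginal cost and willingness to pay runs from 0 up to 23.
DWL = ½ × 23 × 51 = 586.5.

Deadweight loss = $586.5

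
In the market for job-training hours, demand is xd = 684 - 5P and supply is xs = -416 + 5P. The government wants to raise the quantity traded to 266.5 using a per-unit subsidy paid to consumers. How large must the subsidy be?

At x = 266.5, invert demand for the buyer price: Pb = (684 − 266.5)/5 = 83.5; invert supply for the seller price: Ps = (266.5 − (-416))/5 = 136.5.
The subsidy must fill the gap: s = Ps − Pb = 136.5 − 83.5 = 53.

Required subsidy s = 53 per unit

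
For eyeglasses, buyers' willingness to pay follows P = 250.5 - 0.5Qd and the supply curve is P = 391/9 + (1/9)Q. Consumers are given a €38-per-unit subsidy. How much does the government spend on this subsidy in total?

Pre-subsidy: 250.5 - 0.5Q = 391/9 + (1/9)Q gives Q* = 3727/11 and P* = 892/11.
With the rebate, buyers effectively pay Pb = Ps − 38, where Ps is the price sellers receive.
On the curves, Pb = 250.5 - 0.5Q and Ps = 391/9 + (1/9)Q; the wedge Ps − Pb = 38 gives 391/9 + (1/9)Q − (250.5 - 0.5Q) = 38, so Q' = 401.
Then Pb = 250.5 − 0.5·401 = 50 and Ps = 391/9 + (1/9)·401 = 88.
Government outlay = subsidy × quantity = 38 × 401 = 15238.

Government cost = €15238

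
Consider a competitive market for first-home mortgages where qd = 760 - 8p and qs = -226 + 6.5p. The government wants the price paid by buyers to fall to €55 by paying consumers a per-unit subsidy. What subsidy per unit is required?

At a buyer price of 55, quantity demanded is 760 − 8·55 = 320.
Sellers supply 320 only when they receive ps with -226 + 6.5·ps = 320, i.e. ps = 84.
s = ps − pb = 84 − 55 = 29.

Required subsidy s = €29 per unit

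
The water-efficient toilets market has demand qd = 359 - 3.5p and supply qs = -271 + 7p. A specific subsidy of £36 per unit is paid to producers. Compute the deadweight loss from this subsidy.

Pre-subsidy: 359 - 3.5p = -271 + 7p gives p* = 60, q* = 149.
With the subsidy, sellers receive ps = pb + 36 for each unit, where pb is the price buyers pay.
Supply in terms of pb becomes qs = -271 + 7(pb + 36) = -19 + 7pb. Setting this equal to demand: 359 - 3.5pb = -19 + 7pb, so pb = 36.
Sellers receive ps = 36 + 36 = 72; q' = 359 − 3.5·36 = 233.
The subsidy expands output by 233 − 149 = 84 past the efficient level; on those units the gap between marginal cost and willingness to pay runs from 0 up to 36.
DWL = ½ × 36 × 84 = 1512.

Deadweight loss = £1512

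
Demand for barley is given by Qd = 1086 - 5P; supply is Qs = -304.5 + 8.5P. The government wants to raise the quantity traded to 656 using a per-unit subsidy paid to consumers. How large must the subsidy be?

At Q = 656, invert demand for the buyer price: Pb = (1086 − 656)/5 = 86; invert supply for the seller price: Ps = (656 − (-304.5))/8.5 = 113.
The subsidy must fill the gap: s = Ps − Pb = 113 − 86 = 27.

Required subsidy s = 27 per unit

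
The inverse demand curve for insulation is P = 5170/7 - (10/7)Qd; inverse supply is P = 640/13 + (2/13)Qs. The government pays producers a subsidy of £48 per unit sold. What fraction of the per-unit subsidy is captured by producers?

Pre-subsidy: 5170/7 - (10/7)Q = 640/13 + (2/13)Q gives Q* = 435.625 and P* = 116.25.
With the subsidy, sellers receive Ps = Pb + 48 for each unit, where Pb is the price buyers pay.
On the curves, Pb = 5170/7 - (10/7)Q and Ps = 640/13 + (2/13)Q; the wedge Ps − Pb = 48 gives 640/13 + (2/13)Q − (5170/7 - (10/7)Q) = 48, so Q' = 11183/24.
Then Pb = 5170/7 − (10/7)·(11183/24) = 875/12 and Ps = 640/13 + (2/13)·(11183/24) = 1451/12.
Buyers' price falls by P* − Pb = 116.25 − 875/12 = 130/3; sellers' price rises by Ps − P* = 1451/12 − 116.25 = 14/3.
So producers capture (14/3)/48 = 7/72 of each unit of subsidy.

Producer share = 7/72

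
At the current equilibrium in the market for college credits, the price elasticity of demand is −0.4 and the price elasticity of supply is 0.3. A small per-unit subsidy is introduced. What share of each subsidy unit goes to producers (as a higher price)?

Producer share = 4/7

For a small subsidy around the equilibrium, the benefit split depends on the relative slopes, which at a point are proportional to the elasticities.
Buyer share = εs/(εs + |εd|) = 0.3/(0.3 + 0.4) = 3/7; seller share = |εd|/(εs + |εd|) = 4/7.
So producers capture 4/7 of the subsidy.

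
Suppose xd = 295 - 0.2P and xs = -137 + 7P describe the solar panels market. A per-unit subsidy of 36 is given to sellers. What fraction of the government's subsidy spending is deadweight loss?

Pre-subsidy: 295 - 0.2P = -137 + 7P gives P* = 60, x* = 283.
With the subsidy, sellers receive Ps = Pb + 36 for each unit, where Pb is the price buyers pay.
Supply in terms of Pb becomes xs = -137 + 7(Pb + 36) = 115 + 7Pb. Setting this equal to demand: 295 - 0.2Pb = 115 + 7Pb, so Pb = 25.
Sellers receive Ps = 25 + 36 = 61; x' = 295 − 0.2·25 = 290.
ΔCS = ½(283 + 290)(60 − 25) = 10027.5; ΔPS = ½(283 + 290)(61 − 60) = 286.5.
Government spending = 36 × 290 = 10440.
DWL = ½ × 36 × (290 − 283) = 126; fraction = 126 / 10440 = 7/580.

DWL / government spending = 7/580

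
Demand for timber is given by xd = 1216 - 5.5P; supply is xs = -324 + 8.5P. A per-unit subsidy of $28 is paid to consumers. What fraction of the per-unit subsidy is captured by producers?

Producer share = 11/28

Pre-subsidy: 1216 - 5.5P = -324 + 8.5P gives P* = 110, x* = 611.
With the rebate, buyers effectively pay Pb = Ps − 28, where Ps is the price sellers receive.
Demand in terms of Ps becomes xd = 1216 − 5.5(Ps − 28) = 1370 - 5.5Ps. Setting this equal to supply: 1370 - 5.5Ps = -324 + 8.5Ps, so Ps = 121.
Buyers pay Pb = 121 − 28 = 93; x' = -324 + 8.5·121 = 704.5.
Buyers' price falls by P* − Pb = 110 − 93 = 17; sellers' price rises by Ps − P* = 121 − 110 = 11.
So producers capture 11/28 = 11/28 of each unit of subsidy.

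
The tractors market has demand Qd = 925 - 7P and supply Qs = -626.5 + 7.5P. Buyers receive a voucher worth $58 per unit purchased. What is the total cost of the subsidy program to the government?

Government cost = $22388

Pre-subsidy: 925 - 7P = -626.5 + 7.5P gives P* = 107, Q* = 176.
With the rebate, buyers effectively pay Pb = Ps − 58, where Ps is the price sellers receive.
Demand in terms of Ps becomes Qd = 925 − 7(Ps − 58) = 1331 - 7Ps. Setting this equal to supply: 1331 - 7Ps = -626.5 + 7.5Ps, so Ps = 135.
Buyers pay Pb = 135 − 58 = 77; Q' = -626.5 + 7.5·135 = 386.
Government outlay = subsidy × quantity = 58 × 386 = 22388.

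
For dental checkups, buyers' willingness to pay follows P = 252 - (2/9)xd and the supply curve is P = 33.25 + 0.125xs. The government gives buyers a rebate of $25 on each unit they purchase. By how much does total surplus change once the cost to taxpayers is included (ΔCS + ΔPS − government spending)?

Pre-subsidy: 252 - (2/9)x = 33.25 + 0.125x gives x* = 630 and P* = 112.
With the rebate, buyers effectively pay Pb = Ps − 25, where Ps is the price sellers receive.
On the curves, Pb = 252 - (2/9)x and Ps = 33.25 + 0.125x; the wedge Ps − Pb = 25 gives 33.25 + 0.125x − (252 - (2/9)x) = 25, so x' = 702.
Then Pb = 252 − (2/9)·702 = 96 and Ps = 33.25 + 0.125·702 = 121.
ΔCS = ½(630 + 702)(112 − 96) = 10656; ΔPS = ½(630 + 702)(121 − 112) = 5994.
Government spending = 25 × 702 = 17550.
Net change = 10656 + 5994 − 17550 = -900. The loss equals the DWL triangle ½·25·72.

Net change in total surplus = -$900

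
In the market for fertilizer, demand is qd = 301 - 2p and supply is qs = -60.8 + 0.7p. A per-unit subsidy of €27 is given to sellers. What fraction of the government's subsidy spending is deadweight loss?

DWL / government spending = 7/47

Pre-subsidy: 301 - 2p = -60.8 + 0.7p gives p* = 134, q* = 33.
With the subsidy, sellers receive ps = pb + 27 for each unit, where pb is the price buyers pay.
Supply in terms of pb becomes qs = -60.8 + 0.7(pb + 27) = -41.9 + 0.7pb. Setting this equal to demand: 301 - 2pb = -41.9 + 0.7pb, so pb = 127.
Sellers receive ps = 127 + 27 = 154; q' = 301 − 2·127 = 47.
ΔCS = ½(33 + 47)(134 − 127) = 280; ΔPS = ½(33 + 47)(154 − 134) = 800.
Government spending = 27 × 47 = 1269.
DWL = ½ × 27 × (47 − 33) = 189; fraction = 189 / 1269 = 7/47.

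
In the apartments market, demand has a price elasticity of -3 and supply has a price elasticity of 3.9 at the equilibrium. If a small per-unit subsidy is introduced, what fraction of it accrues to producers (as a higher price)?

Producer share = 10/23

For a small subsidy around the equilibrium, the benefit split depends on the relative slopes, which at a point are proportional to the elasticities.
Buyer share = εs/(εs + |εd|) = 3.9/(3.9 + 3) = 13/23; seller share = |εd|/(εs + |εd|) = 10/23.
So producers capture 10/23 of the subsidy.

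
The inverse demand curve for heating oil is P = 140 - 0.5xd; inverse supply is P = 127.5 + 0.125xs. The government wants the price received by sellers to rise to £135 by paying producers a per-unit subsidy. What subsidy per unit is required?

Required subsidy s = £25 per unit

At a seller price of 135, quantity supplied is -1020 + 8·135 = 60.
Buyers absorb 60 only when they pay Pb = 140 − 0.5·60 = 110.
s = Ps − Pb = 135 − 110 = 25.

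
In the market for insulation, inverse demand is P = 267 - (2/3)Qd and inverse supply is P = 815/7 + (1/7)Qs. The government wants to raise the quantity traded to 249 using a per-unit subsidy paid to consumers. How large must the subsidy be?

Required subsidy s = 51 per unit

At Q = 249, from the demand curve buyers pay Pb = 267 − (2/3)·249 = 101; from the supply curve sellers need Ps = 815/7 + (1/7)·249 = 152.
The subsidy must fill the gap: s = Ps − Pb = 152 − 101 = 51.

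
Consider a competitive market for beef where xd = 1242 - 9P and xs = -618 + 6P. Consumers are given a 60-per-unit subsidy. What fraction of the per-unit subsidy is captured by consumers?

Pre-subsidy: 1242 - 9P = -618 + 6P gives P* = 124, x* = 126.
With the rebate, buyers effectively pay Pb = Ps − 60, where Ps is the price sellers receive.
Demand in terms of Ps becomes xd = 1242 − 9(Ps − 60) = 1782 - 9Ps. Setting this equal to supply: 1782 - 9Ps = -618 + 6Ps, so Ps = 160.
Buyers pay Pb = 160 − 60 = 100; x' = -618 + 6·160 = 342.
Buyers' price falls by P* − Pb = 124 − 100 = 24; sellers' price rises by Ps − P* = 160 − 124 = 36.
So consumers capture 24/60 = 0.4 of each unit of subsidy.

Consumer share = 0.4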